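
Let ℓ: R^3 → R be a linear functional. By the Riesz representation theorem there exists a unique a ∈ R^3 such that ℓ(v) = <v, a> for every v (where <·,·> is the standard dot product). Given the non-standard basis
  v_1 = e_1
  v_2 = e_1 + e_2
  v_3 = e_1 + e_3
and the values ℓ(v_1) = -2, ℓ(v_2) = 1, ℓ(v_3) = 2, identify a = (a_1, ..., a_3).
a = (-2, 3, 4)

Write a = (a_1, ..., a_3) in the standard basis. For each basis vector v_i, ℓ(v_i) = <v_i, a> is a linear equation in the a_j's. Collect the n equations into a matrix system V a = ℓ, where row i of V is v_i (expressed in the standard basis). Since V is invertible (lower-triangular with 1s on the diagonal, up to permutation), solve by back-substitution:
  V =
[[1, 0, 0],
 [1, 1, 0],
 [1, 0, 1]]
  V a = (-2, 1, 2)
Solving gives a = (-2, 3, 4).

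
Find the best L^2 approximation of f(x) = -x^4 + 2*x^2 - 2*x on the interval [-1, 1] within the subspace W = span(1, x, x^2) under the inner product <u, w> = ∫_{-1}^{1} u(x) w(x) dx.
g(x) = 8*x^2/7 - 2*x + 3/35

The best approximation g ∈ W is the orthogonal projection of f onto W. Writing g = a_0 + a_1 x + a_2 x^2, the coefficients solve the normal equations G · a = b where
  G_{ij} = <φ_i, φ_j> and b_i = <f, φ_i>, with φ_0 = 1, φ_1 = x, φ_2 = x^2.
G =
  [2, 0, 2/3]
  [0, 2/3, 0]
  [2/3, 0, 2/5],
b = (14/15, -4/3, 18/35).
Solving gives a_0 = 3/35, a_1 = -2, a_2 = 8/7, so
  g(x) = 8*x^2/7 - 2*x + 3/35.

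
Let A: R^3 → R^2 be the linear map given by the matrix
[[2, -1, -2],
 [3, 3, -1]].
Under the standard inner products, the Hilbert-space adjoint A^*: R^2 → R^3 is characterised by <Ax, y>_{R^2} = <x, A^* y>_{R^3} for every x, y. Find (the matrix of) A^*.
A^* = A^T =
[[2, 3],
 [-1, 3],
 [-2, -1]]

For real matrices with standard dot products, the defining identity <Ax, y> = <x, A^* y> gives (Ax)^T y = x^T (A^*) y, i.e. x^T A^T y = x^T (A^*) y. Since this holds for all x, y, we must have A^* = A^T. Therefore
A^* =
[[2, 3],
 [-1, 3],
 [-2, -1]].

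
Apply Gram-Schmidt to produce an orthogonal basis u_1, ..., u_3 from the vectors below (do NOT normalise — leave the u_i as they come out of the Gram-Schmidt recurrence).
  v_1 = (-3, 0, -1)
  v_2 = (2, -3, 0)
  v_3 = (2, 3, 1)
Orthogonal basis:
  u_1 = (-3, 0, -1)
  u_2 = (1/5, -3, -3/5)
  u_3 = (9/94, 3/47, -27/94)

Apply the Gram-Schmidt recurrence
  u_1 = v_1
  u_i = v_i − Σ_{j<i} ((v_i · u_j) / (u_j · u_j)) · u_j.

Step by step this gives:
  u_1 = (-3, 0, -1)
  u_2 = (1/5, -3, -3/5)
  u_3 = (9/94, 3/47, -27/94)

Orthogonality check:
  u_2 · u_1 = 0 (should be 0)
  u_3 · u_1 = 0 (should be 0)
  u_3 · u_2 = 0 (should be 0)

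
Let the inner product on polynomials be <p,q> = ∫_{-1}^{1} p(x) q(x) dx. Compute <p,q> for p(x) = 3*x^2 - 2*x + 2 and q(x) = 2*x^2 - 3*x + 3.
<p,q> = 406/15

Expand the product: p(x)·q(x) = 6*x^4 - 13*x^3 + 19*x^2 - 12*x + 6.
∫_{-1}^{1} of each monomial x^k gives [2/(k+1) if k even, 0 if k odd]. Integrating term-by-term (or equivalently evaluating the antiderivative F(x) = 6*x^5/5 - 13*x^4/4 + 19*x^3/3 - 6*x^2 + 6*x at the endpoints):
  F(1) − F(−1) = 257/60 − (-1367/60) = 406/15.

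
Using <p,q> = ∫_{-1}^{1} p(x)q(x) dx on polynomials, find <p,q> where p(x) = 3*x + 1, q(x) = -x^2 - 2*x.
<p,q> = -14/3

Expand the product: p(x)·q(x) = -3*x^3 - 7*x^2 - 2*x.
∫_{-1}^{1} of each monomial x^k gives [2/(k+1) if k even, 0 if k odd]. Integrating term-by-term (or equivalently evaluating the antiderivative F(x) = -3*x^4/4 - 7*x^3/3 - x^2 at the endpoints):
  F(1) − F(−1) = -49/12 − (7/12) = -14/3.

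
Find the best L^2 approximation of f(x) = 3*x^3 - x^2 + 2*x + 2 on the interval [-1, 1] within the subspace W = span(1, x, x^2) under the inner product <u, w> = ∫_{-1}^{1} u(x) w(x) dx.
g(x) = -x^2 + 19*x/5 + 2

The best approximation g ∈ W is the orthogonal projection of f onto W. Writing g = a_0 + a_1 x + a_2 x^2, the coefficients solve the normal equations G · a = b where
  G_{ij} = <φ_i, φ_j> and b_i = <f, φ_i>, with φ_0 = 1, φ_1 = x, φ_2 = x^2.
G =
  [2, 0, 2/3]
  [0, 2/3, 0]
  [2/3, 0, 2/5],
b = (10/3, 38/15, 14/15).
Solving gives a_0 = 2, a_1 = 19/5, a_2 = -1, so
  g(x) = -x^2 + 19*x/5 + 2.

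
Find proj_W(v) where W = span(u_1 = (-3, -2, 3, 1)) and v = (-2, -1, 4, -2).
proj_W(v) = (-54/23, -36/23, 54/23, 18/23)

Set up U = [u_1 | ... | u_1] ∈ R^(4×1). The projector onto W = col(U) is P = U (U^T U)^(-1) U^T.
Compute U^T U =
  [23],
and U^T v = (18).
Solve U^T U · c = U^T v for the coefficients: c = (18/23). The projection is proj_W(v) = U c.
Check: (v - proj_W(v)) · u_1 = 0  (should be 0).
Result: proj_W(v) = (-54/23, -36/23, 54/23, 18/23).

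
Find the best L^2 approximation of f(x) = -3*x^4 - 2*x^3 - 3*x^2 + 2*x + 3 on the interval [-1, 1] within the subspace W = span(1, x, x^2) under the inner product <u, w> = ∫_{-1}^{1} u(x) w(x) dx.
g(x) = -39*x^2/7 + 4*x/5 + 114/35

The best approximation g ∈ W is the orthogonal projection of f onto W. Writing g = a_0 + a_1 x + a_2 x^2, the coefficients solve the normal equations G · a = b where
  G_{ij} = <φ_i, φ_j> and b_i = <f, φ_i>, with φ_0 = 1, φ_1 = x, φ_2 = x^2.
G =
  [2, 0, 2/3]
  [0, 2/3, 0]
  [2/3, 0, 2/5],
b = (14/5, 8/15, -2/35).
Solving gives a_0 = 114/35, a_1 = 4/5, a_2 = -39/7, so
  g(x) = -39*x^2/7 + 4*x/5 + 114/35.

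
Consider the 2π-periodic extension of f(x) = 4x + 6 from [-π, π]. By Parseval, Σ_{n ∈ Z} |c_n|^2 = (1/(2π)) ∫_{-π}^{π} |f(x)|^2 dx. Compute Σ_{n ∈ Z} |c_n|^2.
Σ |c_n|^2 = 16π^2/3 + 36

Expand and integrate term by term over [-π, π]:
  ∫ (4x)^2 dx = 16·(2π^3/3); ∫ 2·4·(6)·x dx = 0 (odd integrand); ∫ 6^2 dx = 36·2π.
So (1/(2π)) ∫_{-π}^{π} (4x + 6)^2 dx = 16π^2/3 + 36 = 16π^2/3 + 36.
Parseval ⇒ Σ |c_n|^2 = 16π^2/3 + 36.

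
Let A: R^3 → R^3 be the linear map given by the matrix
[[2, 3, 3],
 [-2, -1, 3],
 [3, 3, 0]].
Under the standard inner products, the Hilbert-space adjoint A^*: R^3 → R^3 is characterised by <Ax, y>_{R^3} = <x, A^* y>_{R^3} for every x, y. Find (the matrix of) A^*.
A^* = A^T =
[[2, -2, 3],
 [3, -1, 3],
 [3, 3, 0]]

For real matrices with standard dot products, the defining identity <Ax, y> = <x, A^* y> gives (Ax)^T y = x^T (A^*) y, i.e. x^T A^T y = x^T (A^*) y. Since this holds for all x, y, we must have A^* = A^T. Therefore
A^* =
[[2, -2, 3],
 [3, -1, 3],
 [3, 3, 0]].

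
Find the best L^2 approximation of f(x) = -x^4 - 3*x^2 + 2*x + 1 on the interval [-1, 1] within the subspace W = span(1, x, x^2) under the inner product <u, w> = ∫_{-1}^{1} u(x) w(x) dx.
g(x) = -27*x^2/7 + 2*x + 38/35

The best approximation g ∈ W is the orthogonal projection of f onto W. Writing g = a_0 + a_1 x + a_2 x^2, the coefficients solve the normal equations G · a = b where
  G_{ij} = <φ_i, φ_j> and b_i = <f, φ_i>, with φ_0 = 1, φ_1 = x, φ_2 = x^2.
G =
  [2, 0, 2/3]
  [0, 2/3, 0]
  [2/3, 0, 2/5],
b = (-2/5, 4/3, -86/105).
Solving gives a_0 = 38/35, a_1 = 2, a_2 = -27/7, so
  g(x) = -27*x^2/7 + 2*x + 38/35.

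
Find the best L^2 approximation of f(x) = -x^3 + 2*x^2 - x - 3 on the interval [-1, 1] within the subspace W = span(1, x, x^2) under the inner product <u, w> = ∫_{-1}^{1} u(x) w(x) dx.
g(x) = 2*x^2 - 8*x/5 - 3

The best approximation g ∈ W is the orthogonal projection of f onto W. Writing g = a_0 + a_1 x + a_2 x^2, the coefficients solve the normal equations G · a = b where
  G_{ij} = <φ_i, φ_j> and b_i = <f, φ_i>, with φ_0 = 1, φ_1 = x, φ_2 = x^2.
G =
  [2, 0, 2/3]
  [0, 2/3, 0]
  [2/3, 0, 2/5],
b = (-14/3, -16/15, -6/5).
Solving gives a_0 = -3, a_1 = -8/5, a_2 = 2, so
  g(x) = 2*x^2 - 8*x/5 - 3.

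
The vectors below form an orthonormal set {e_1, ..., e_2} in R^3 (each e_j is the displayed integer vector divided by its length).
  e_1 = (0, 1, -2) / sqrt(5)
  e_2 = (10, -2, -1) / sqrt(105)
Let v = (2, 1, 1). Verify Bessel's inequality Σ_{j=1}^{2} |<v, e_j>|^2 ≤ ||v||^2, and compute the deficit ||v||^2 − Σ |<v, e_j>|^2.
Σ |<v, e_j>|^2 = 62/21; ||v||^2 = 6; deficit = 64/21

Write each e_j = u_j / sqrt(<u_j, u_j>) where u_j is the displayed integer vector. Then <v, e_j> = <v, u_j> / sqrt(<u_j, u_j>), so |<v, e_j>|^2 = <v, u_j>^2 / <u_j, u_j>.
Coefficients: <v, e_1> = -1/sqrt(5), <v, e_2> = 17/sqrt(105).
Square and sum: Σ |<v, e_j>|^2 = 62/21.
Compute ||v||^2 = v·v = 6.
Deficit = 6 − 62/21 = 64/21 ≥ 0, confirming Bessel's inequality. (The deficit equals ||v − Σ <v,e_j> e_j||^2, the squared distance from v to span{e_j}.)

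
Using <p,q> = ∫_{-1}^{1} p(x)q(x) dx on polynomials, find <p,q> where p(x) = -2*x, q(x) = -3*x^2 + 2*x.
<p,q> = -8/3

Expand the product: p(x)·q(x) = 6*x^3 - 4*x^2.
∫_{-1}^{1} of each monomial x^k gives [2/(k+1) if k even, 0 if k odd]. Integrating term-by-term (or equivalently evaluating the antiderivative F(x) = 3*x^4/2 - 4*x^3/3 at the endpoints):
  F(1) − F(−1) = 1/6 − (17/6) = -8/3.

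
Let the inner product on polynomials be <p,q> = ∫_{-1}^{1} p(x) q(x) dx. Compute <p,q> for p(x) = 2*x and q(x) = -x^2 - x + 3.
<p,q> = -4/3

Expand the product: p(x)·q(x) = -2*x^3 - 2*x^2 + 6*x.
∫_{-1}^{1} of each monomial x^k gives [2/(k+1) if k even, 0 if k odd]. Integrating term-by-term (or equivalently evaluating the antiderivative F(x) = -x^4/2 - 2*x^3/3 + 3*x^2 at the endpoints):
  F(1) − F(−1) = 11/6 − (19/6) = -4/3.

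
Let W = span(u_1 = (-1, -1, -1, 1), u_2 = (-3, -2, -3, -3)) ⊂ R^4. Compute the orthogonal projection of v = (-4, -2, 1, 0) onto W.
proj_W(v) = (-19/11, -16/11, -19/11, 1/11)

Set up U = [u_1 | ... | u_2] ∈ R^(4×2). The projector onto W = col(U) is P = U (U^T U)^(-1) U^T.
Compute U^T U =
  [4, 5]
  [5, 31],
and U^T v = (5, 13).
Solve U^T U · c = U^T v for the coefficients: c = (10/11, 3/11). The projection is proj_W(v) = U c.
Check: (v - proj_W(v)) · u_1 = 0  (should be 0).
Check: (v - proj_W(v)) · u_2 = 0  (should be 0).
Result: proj_W(v) = (-19/11, -16/11, -19/11, 1/11).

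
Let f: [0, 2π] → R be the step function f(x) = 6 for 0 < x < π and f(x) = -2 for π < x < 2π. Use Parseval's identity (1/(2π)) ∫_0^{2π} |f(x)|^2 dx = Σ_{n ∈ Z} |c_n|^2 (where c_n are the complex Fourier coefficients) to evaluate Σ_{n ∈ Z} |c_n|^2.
Σ |c_n|^2 = 20

Parseval equates the L^2 energy of f (normalised by 1/(2π)) with the ℓ^2 sum of its Fourier coefficients: (1/(2π)) ∫_0^{2π} |f|^2 = Σ |c_n|^2.
Compute the left side: (1/(2π)) [∫_0^π 6^2 dx + ∫_π^{2π} (-2)^2 dx] = (1/(2π)) · (36π + 4π) = (36 + 4)/2 = 20.
So Σ_{n ∈ Z} |c_n|^2 = 20.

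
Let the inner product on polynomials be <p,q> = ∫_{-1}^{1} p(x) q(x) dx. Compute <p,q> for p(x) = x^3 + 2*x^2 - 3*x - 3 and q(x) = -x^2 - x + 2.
<p,q> = -98/15

Expand the product: p(x)·q(x) = -x^5 - 3*x^4 + 3*x^3 + 10*x^2 - 3*x - 6.
∫_{-1}^{1} of each monomial x^k gives [2/(k+1) if k even, 0 if k odd]. Integrating term-by-term (or equivalently evaluating the antiderivative F(x) = -x^6/6 - 3*x^5/5 + 3*x^4/4 + 10*x^3/3 - 3*x^2/2 - 6*x at the endpoints):
  F(1) − F(−1) = -251/60 − (47/20) = -98/15.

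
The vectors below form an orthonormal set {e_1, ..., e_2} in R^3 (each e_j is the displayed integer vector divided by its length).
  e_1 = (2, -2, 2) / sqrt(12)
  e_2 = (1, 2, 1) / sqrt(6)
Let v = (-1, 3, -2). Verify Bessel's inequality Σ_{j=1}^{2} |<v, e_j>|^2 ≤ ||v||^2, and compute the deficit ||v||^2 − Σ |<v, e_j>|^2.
Σ |<v, e_j>|^2 = 27/2; ||v||^2 = 14; deficit = 1/2

Write each e_j = u_j / sqrt(<u_j, u_j>) where u_j is the displayed integer vector. Then <v, e_j> = <v, u_j> / sqrt(<u_j, u_j>), so |<v, e_j>|^2 = <v, u_j>^2 / <u_j, u_j>.
Coefficients: <v, e_1> = -12/sqrt(12), <v, e_2> = 3/sqrt(6).
Square and sum: Σ |<v, e_j>|^2 = 27/2.
Compute ||v||^2 = v·v = 14.
Deficit = 14 − 27/2 = 1/2 ≥ 0, confirming Bessel's inequality. (The deficit equals ||v − Σ <v,e_j> e_j||^2, the squared distance from v to span{e_j}.)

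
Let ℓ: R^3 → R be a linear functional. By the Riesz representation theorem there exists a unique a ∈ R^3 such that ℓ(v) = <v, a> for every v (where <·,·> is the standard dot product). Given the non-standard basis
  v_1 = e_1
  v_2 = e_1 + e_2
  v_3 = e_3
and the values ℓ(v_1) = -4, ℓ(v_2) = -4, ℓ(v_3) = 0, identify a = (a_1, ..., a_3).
a = (-4, 0, 0)

Write a = (a_1, ..., a_3) in the standard basis. For each basis vector v_i, ℓ(v_i) = <v_i, a> is a linear equation in the a_j's. Collect the n equations into a matrix system V a = ℓ, where row i of V is v_i (expressed in the standard basis). Since V is invertible (lower-triangular with 1s on the diagonal, up to permutation), solve by back-substitution:
  V =
[[1, 0, 0],
 [1, 1, 0],
 [0, 0, 1]]
  V a = (-4, -4, 0)
Solving gives a = (-4, 0, 0).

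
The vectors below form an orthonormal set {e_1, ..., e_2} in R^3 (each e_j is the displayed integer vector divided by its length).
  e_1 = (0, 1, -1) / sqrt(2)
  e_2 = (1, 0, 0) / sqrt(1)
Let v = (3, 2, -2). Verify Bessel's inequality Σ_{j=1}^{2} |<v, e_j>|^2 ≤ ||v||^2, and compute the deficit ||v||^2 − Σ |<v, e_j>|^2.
Σ |<v, e_j>|^2 = 17; ||v||^2 = 17; deficit = 0

Write each e_j = u_j / sqrt(<u_j, u_j>) where u_j is the displayed integer vector. Then <v, e_j> = <v, u_j> / sqrt(<u_j, u_j>), so |<v, e_j>|^2 = <v, u_j>^2 / <u_j, u_j>.
Coefficients: <v, e_1> = 4/sqrt(2), <v, e_2> = 3/sqrt(1).
Square and sum: Σ |<v, e_j>|^2 = 17.
Compute ||v||^2 = v·v = 17.
Deficit = 17 − 17 = 0 ≥ 0, confirming Bessel's inequality. (The deficit equals ||v − Σ <v,e_j> e_j||^2, the squared distance from v to span{e_j}.)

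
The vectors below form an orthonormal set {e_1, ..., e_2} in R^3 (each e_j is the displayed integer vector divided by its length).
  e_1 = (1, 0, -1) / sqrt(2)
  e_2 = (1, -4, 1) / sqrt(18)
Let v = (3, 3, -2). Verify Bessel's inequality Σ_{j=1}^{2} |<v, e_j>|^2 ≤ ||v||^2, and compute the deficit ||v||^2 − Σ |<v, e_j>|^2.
Σ |<v, e_j>|^2 = 173/9; ||v||^2 = 22; deficit = 25/9

Write each e_j = u_j / sqrt(<u_j, u_j>) where u_j is the displayed integer vector. Then <v, e_j> = <v, u_j> / sqrt(<u_j, u_j>), so |<v, e_j>|^2 = <v, u_j>^2 / <u_j, u_j>.
Coefficients: <v, e_1> = 5/sqrt(2), <v, e_2> = -11/sqrt(18).
Square and sum: Σ |<v, e_j>|^2 = 173/9.
Compute ||v||^2 = v·v = 22.
Deficit = 22 − 173/9 = 25/9 ≥ 0, confirming Bessel's inequality. (The deficit equals ||v − Σ <v,e_j> e_j||^2, the squared distance from v to span{e_j}.)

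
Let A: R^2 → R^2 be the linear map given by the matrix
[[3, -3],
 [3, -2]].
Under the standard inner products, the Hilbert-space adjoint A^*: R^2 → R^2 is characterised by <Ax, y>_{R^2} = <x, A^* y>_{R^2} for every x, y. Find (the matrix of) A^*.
A^* = A^T =
[[3, 3],
 [-3, -2]]

For real matrices with standard dot products, the defining identity <Ax, y> = <x, A^* y> gives (Ax)^T y = x^T (A^*) y, i.e. x^T A^T y = x^T (A^*) y. Since this holds for all x, y, we must have A^* = A^T. Therefore
A^* =
[[3, 3],
 [-3, -2]].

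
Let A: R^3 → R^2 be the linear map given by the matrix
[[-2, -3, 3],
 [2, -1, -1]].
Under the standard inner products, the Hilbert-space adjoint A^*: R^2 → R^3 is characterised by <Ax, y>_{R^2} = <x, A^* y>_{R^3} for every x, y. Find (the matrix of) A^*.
A^* = A^T =
[[-2, 2],
 [-3, -1],
 [3, -1]]

For real matrices with standard dot products, the defining identity <Ax, y> = <x, A^* y> gives (Ax)^T y = x^T (A^*) y, i.e. x^T A^T y = x^T (A^*) y. Since this holds for all x, y, we must have A^* = A^T. Therefore
A^* =
[[-2, 2],
 [-3, -1],
 [3, -1]].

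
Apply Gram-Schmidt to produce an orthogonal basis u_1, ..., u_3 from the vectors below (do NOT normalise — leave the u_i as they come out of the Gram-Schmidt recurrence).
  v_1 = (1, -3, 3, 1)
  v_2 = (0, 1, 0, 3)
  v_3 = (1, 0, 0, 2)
Orthogonal basis:
  u_1 = (1, -3, 3, 1)
  u_2 = (0, 1, 0, 3)
  u_3 = (17/20, -3/20, -9/20, 1/20)

Apply the Gram-Schmidt recurrence
  u_1 = v_1
  u_i = v_i − Σ_{j<i} ((v_i · u_j) / (u_j · u_j)) · u_j.

Step by step this gives:
  u_1 = (1, -3, 3, 1)
  u_2 = (0, 1, 0, 3)
  u_3 = (17/20, -3/20, -9/20, 1/20)

Orthogonality check:
  u_2 · u_1 = 0 (should be 0)
  u_3 · u_1 = 0 (should be 0)
  u_3 · u_2 = 0 (should be 0)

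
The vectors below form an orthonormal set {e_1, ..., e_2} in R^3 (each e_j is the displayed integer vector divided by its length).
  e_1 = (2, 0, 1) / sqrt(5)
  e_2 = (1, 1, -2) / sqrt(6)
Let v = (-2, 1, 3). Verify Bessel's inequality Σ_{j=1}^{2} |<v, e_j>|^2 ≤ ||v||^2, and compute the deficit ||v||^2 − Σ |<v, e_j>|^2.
Σ |<v, e_j>|^2 = 251/30; ||v||^2 = 14; deficit = 169/30

Write each e_j = u_j / sqrt(<u_j, u_j>) where u_j is the displayed integer vector. Then <v, e_j> = <v, u_j> / sqrt(<u_j, u_j>), so |<v, e_j>|^2 = <v, u_j>^2 / <u_j, u_j>.
Coefficients: <v, e_1> = -1/sqrt(5), <v, e_2> = -7/sqrt(6).
Square and sum: Σ |<v, e_j>|^2 = 251/30.
Compute ||v||^2 = v·v = 14.
Deficit = 14 − 251/30 = 169/30 ≥ 0, confirming Bessel's inequality. (The deficit equals ||v − Σ <v,e_j> e_j||^2, the squared distance from v to span{e_j}.)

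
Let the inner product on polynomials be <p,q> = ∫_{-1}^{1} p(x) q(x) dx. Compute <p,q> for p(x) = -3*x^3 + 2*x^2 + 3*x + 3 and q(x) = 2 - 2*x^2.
<p,q> = 136/15

Expand the product: p(x)·q(x) = 6*x^5 - 4*x^4 - 12*x^3 - 2*x^2 + 6*x + 6.
∫_{-1}^{1} of each monomial x^k gives [2/(k+1) if k even, 0 if k odd]. Integrating term-by-term (or equivalently evaluating the antiderivative F(x) = x^6 - 4*x^5/5 - 3*x^4 - 2*x^3/3 + 3*x^2 + 6*x at the endpoints):
  F(1) − F(−1) = 83/15 − (-53/15) = 136/15.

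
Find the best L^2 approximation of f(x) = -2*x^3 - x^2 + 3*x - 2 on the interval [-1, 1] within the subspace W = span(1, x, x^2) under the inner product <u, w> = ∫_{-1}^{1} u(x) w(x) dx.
g(x) = -x^2 + 9*x/5 - 2

The best approximation g ∈ W is the orthogonal projection of f onto W. Writing g = a_0 + a_1 x + a_2 x^2, the coefficients solve the normal equations G · a = b where
  G_{ij} = <φ_i, φ_j> and b_i = <f, φ_i>, with φ_0 = 1, φ_1 = x, φ_2 = x^2.
G =
  [2, 0, 2/3]
  [0, 2/3, 0]
  [2/3, 0, 2/5],
b = (-14/3, 6/5, -26/15).
Solving gives a_0 = -2, a_1 = 9/5, a_2 = -1, so
  g(x) = -x^2 + 9*x/5 - 2.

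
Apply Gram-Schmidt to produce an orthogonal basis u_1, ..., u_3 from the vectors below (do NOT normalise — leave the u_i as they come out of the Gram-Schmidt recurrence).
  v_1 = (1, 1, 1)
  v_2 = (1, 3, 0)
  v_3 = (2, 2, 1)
Orthogonal basis:
  u_1 = (1, 1, 1)
  u_2 = (-1/3, 5/3, -4/3)
  u_3 = (3/7, -1/7, -2/7)

Apply the Gram-Schmidt recurrence
  u_1 = v_1
  u_i = v_i − Σ_{j<i} ((v_i · u_j) / (u_j · u_j)) · u_j.

Step by step this gives:
  u_1 = (1, 1, 1)
  u_2 = (-1/3, 5/3, -4/3)
  u_3 = (3/7, -1/7, -2/7)

Orthogonality check:
  u_2 · u_1 = 0 (should be 0)
  u_3 · u_1 = 0 (should be 0)
  u_3 · u_2 = 0 (should be 0)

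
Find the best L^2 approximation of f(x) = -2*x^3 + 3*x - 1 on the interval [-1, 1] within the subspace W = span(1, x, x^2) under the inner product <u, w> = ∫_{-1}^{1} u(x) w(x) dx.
g(x) = 9*x/5 - 1

The best approximation g ∈ W is the orthogonal projection of f onto W. Writing g = a_0 + a_1 x + a_2 x^2, the coefficients solve the normal equations G · a = b where
  G_{ij} = <φ_i, φ_j> and b_i = <f, φ_i>, with φ_0 = 1, φ_1 = x, φ_2 = x^2.
G =
  [2, 0, 2/3]
  [0, 2/3, 0]
  [2/3, 0, 2/5],
b = (-2, 6/5, -2/3).
Solving gives a_0 = -1, a_1 = 9/5, a_2 = 0, so
  g(x) = 9*x/5 - 1.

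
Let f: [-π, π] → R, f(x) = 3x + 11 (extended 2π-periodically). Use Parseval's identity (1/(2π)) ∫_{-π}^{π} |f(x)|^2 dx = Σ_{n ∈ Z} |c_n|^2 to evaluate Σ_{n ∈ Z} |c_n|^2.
Σ |c_n|^2 = 3π^2 + 121

Expand and integrate term by term over [-π, π]:
  ∫ (3x)^2 dx = 9·(2π^3/3); ∫ 2·3·(11)·x dx = 0 (odd integrand); ∫ 11^2 dx = 121·2π.
So (1/(2π)) ∫_{-π}^{π} (3x + 11)^2 dx = 9π^2/3 + 121 = 3π^2 + 121.
Parseval ⇒ Σ |c_n|^2 = 3π^2 + 121.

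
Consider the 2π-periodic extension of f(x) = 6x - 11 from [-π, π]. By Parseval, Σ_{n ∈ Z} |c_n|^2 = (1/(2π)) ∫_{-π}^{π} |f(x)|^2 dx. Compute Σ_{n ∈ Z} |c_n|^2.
Σ |c_n|^2 = 12π^2 + 121

Expand and integrate term by term over [-π, π]:
  ∫ (6x)^2 dx = 36·(2π^3/3); ∫ 2·6·(-11)·x dx = 0 (odd integrand); ∫ (-11)^2 dx = 121·2π.
So (1/(2π)) ∫_{-π}^{π} (6x - 11)^2 dx = 36π^2/3 + 121 = 12π^2 + 121.
Parseval ⇒ Σ |c_n|^2 = 12π^2 + 121.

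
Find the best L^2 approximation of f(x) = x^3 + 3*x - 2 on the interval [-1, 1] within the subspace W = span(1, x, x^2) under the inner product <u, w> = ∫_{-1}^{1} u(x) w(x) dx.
g(x) = 18*x/5 - 2

The best approximation g ∈ W is the orthogonal projection of f onto W. Writing g = a_0 + a_1 x + a_2 x^2, the coefficients solve the normal equations G · a = b where
  G_{ij} = <φ_i, φ_j> and b_i = <f, φ_i>, with φ_0 = 1, φ_1 = x, φ_2 = x^2.
G =
  [2, 0, 2/3]
  [0, 2/3, 0]
  [2/3, 0, 2/5],
b = (-4, 12/5, -4/3).
Solving gives a_0 = -2, a_1 = 18/5, a_2 = 0, so
  g(x) = 18*x/5 - 2.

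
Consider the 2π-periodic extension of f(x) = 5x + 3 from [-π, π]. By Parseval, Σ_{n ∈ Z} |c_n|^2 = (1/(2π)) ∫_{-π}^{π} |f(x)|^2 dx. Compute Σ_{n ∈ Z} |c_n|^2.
Σ |c_n|^2 = 25π^2/3 + 9

Expand and integrate term by term over [-π, π]:
  ∫ (5x)^2 dx = 25·(2π^3/3); ∫ 2·5·(3)·x dx = 0 (odd integrand); ∫ 3^2 dx = 9·2π.
So (1/(2π)) ∫_{-π}^{π} (5x + 3)^2 dx = 25π^2/3 + 9 = 25π^2/3 + 9.
Parseval ⇒ Σ |c_n|^2 = 25π^2/3 + 9.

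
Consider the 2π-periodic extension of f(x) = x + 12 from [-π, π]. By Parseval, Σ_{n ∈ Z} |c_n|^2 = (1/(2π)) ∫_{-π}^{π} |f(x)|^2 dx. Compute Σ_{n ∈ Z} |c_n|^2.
Σ |c_n|^2 = π^2/3 + 144

Expand and integrate term by term over [-π, π]:
  ∫ (x)^2 dx = 1·(2π^3/3); ∫ 2·1·(12)·x dx = 0 (odd integrand); ∫ 12^2 dx = 144·2π.
So (1/(2π)) ∫_{-π}^{π} (x + 12)^2 dx = 1π^2/3 + 144 = π^2/3 + 144.
Parseval ⇒ Σ |c_n|^2 = π^2/3 + 144.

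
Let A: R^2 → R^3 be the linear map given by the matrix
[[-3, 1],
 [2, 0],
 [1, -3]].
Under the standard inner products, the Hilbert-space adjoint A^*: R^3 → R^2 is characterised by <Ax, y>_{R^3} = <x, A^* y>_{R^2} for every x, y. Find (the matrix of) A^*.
A^* = A^T =
[[-3, 2, 1],
 [1, 0, -3]]

For real matrices with standard dot products, the defining identity <Ax, y> = <x, A^* y> gives (Ax)^T y = x^T (A^*) y, i.e. x^T A^T y = x^T (A^*) y. Since this holds for all x, y, we must have A^* = A^T. Therefore
A^* =
[[-3, 2, 1],
 [1, 0, -3]].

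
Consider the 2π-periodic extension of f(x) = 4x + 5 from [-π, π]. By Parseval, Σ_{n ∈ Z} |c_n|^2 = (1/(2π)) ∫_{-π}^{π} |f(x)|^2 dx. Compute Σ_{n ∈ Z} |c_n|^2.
Σ |c_n|^2 = 16π^2/3 + 25

Expand and integrate term by term over [-π, π]:
  ∫ (4x)^2 dx = 16·(2π^3/3); ∫ 2·4·(5)·x dx = 0 (odd integrand); ∫ 5^2 dx = 25·2π.
So (1/(2π)) ∫_{-π}^{π} (4x + 5)^2 dx = 16π^2/3 + 25 = 16π^2/3 + 25.
Parseval ⇒ Σ |c_n|^2 = 16π^2/3 + 25.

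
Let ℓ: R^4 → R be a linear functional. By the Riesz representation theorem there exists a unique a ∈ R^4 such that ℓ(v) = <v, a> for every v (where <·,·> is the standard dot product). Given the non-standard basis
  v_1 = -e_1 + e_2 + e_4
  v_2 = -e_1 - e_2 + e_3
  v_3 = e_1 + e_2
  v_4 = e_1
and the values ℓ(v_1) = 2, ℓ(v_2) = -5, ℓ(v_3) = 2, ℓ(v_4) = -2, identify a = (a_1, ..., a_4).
a = (-2, 4, -3, -4)

Write a = (a_1, ..., a_4) in the standard basis. For each basis vector v_i, ℓ(v_i) = <v_i, a> is a linear equation in the a_j's. Collect the n equations into a matrix system V a = ℓ, where row i of V is v_i (expressed in the standard basis). Since V is invertible (lower-triangular with 1s on the diagonal, up to permutation), solve by back-substitution:
  V =
[[-1, 1, 0, 1],
 [-1, -1, 1, 0],
 [1, 1, 0, 0],
 [1, 0, 0, 0]]
  V a = (2, -5, 2, -2)
Solving gives a = (-2, 4, -3, -4).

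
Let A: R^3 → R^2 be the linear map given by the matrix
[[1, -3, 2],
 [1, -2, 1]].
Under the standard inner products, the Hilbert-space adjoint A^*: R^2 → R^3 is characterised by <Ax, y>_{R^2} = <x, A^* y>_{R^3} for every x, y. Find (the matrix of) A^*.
A^* = A^T =
[[1, 1],
 [-3, -2],
 [2, 1]]

For real matrices with standard dot products, the defining identity <Ax, y> = <x, A^* y> gives (Ax)^T y = x^T (A^*) y, i.e. x^T A^T y = x^T (A^*) y. Since this holds for all x, y, we must have A^* = A^T. Therefore
A^* =
[[1, 1],
 [-3, -2],
 [2, 1]].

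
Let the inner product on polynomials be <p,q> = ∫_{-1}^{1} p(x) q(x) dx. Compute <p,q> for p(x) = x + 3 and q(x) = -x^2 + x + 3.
<p,q> = 50/3

Expand the product: p(x)·q(x) = -x^3 - 2*x^2 + 6*x + 9.
∫_{-1}^{1} of each monomial x^k gives [2/(k+1) if k even, 0 if k odd]. Integrating term-by-term (or equivalently evaluating the antiderivative F(x) = -x^4/4 - 2*x^3/3 + 3*x^2 + 9*x at the endpoints):
  F(1) − F(−1) = 133/12 − (-67/12) = 50/3.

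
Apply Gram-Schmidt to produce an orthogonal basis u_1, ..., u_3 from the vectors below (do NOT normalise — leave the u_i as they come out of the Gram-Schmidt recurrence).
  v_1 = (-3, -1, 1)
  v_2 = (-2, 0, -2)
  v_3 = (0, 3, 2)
Orthogonal basis:
  u_1 = (-3, -1, 1)
  u_2 = (-10/11, 4/11, -26/11)
  u_3 = (-7/9, 28/9, 7/9)

Apply the Gram-Schmidt recurrence
  u_1 = v_1
  u_i = v_i − Σ_{j<i} ((v_i · u_j) / (u_j · u_j)) · u_j.

Step by step this gives:
  u_1 = (-3, -1, 1)
  u_2 = (-10/11, 4/11, -26/11)
  u_3 = (-7/9, 28/9, 7/9)

Orthogonality check:
  u_2 · u_1 = 0 (should be 0)
  u_3 · u_1 = 0 (should be 0)
  u_3 · u_2 = 0 (should be 0)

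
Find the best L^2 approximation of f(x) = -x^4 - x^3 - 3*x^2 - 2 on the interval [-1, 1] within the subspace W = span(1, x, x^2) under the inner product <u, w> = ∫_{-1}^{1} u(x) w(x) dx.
g(x) = -27*x^2/7 - 3*x/5 - 67/35

The best approximation g ∈ W is the orthogonal projection of f onto W. Writing g = a_0 + a_1 x + a_2 x^2, the coefficients solve the normal equations G · a = b where
  G_{ij} = <φ_i, φ_j> and b_i = <f, φ_i>, with φ_0 = 1, φ_1 = x, φ_2 = x^2.
G =
  [2, 0, 2/3]
  [0, 2/3, 0]
  [2/3, 0, 2/5],
b = (-32/5, -2/5, -296/105).
Solving gives a_0 = -67/35, a_1 = -3/5, a_2 = -27/7, so
  g(x) = -27*x^2/7 - 3*x/5 - 67/35.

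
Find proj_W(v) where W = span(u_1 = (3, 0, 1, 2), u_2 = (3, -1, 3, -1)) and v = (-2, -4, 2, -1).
proj_W(v) = (-2/3, -13/18, 11/9, -47/18)

Set up U = [u_1 | ... | u_2] ∈ R^(4×2). The projector onto W = col(U) is P = U (U^T U)^(-1) U^T.
Compute U^T U =
  [14, 10]
  [10, 20],
and U^T v = (-6, 5).
Solve U^T U · c = U^T v for the coefficients: c = (-17/18, 13/18). The projection is proj_W(v) = U c.
Check: (v - proj_W(v)) · u_1 = 0  (should be 0).
Check: (v - proj_W(v)) · u_2 = 0  (should be 0).
Result: proj_W(v) = (-2/3, -13/18, 11/9, -47/18).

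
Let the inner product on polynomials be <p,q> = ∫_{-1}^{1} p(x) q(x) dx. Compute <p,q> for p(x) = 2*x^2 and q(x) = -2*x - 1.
<p,q> = -4/3

Expand the product: p(x)·q(x) = -4*x^3 - 2*x^2.
∫_{-1}^{1} of each monomial x^k gives [2/(k+1) if k even, 0 if k odd]. Integrating term-by-term (or equivalently evaluating the antiderivative F(x) = -x^4 - 2*x^3/3 at the endpoints):
  F(1) − F(−1) = -5/3 − (-1/3) = -4/3.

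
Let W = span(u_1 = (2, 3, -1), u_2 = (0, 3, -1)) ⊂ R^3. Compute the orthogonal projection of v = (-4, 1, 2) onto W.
proj_W(v) = (-4, 3/10, -1/10)

Set up U = [u_1 | ... | u_2] ∈ R^(3×2). The projector onto W = col(U) is P = U (U^T U)^(-1) U^T.
Compute U^T U =
  [14, 10]
  [10, 10],
and U^T v = (-7, 1).
Solve U^T U · c = U^T v for the coefficients: c = (-2, 21/10). The projection is proj_W(v) = U c.
Check: (v - proj_W(v)) · u_1 = 0  (should be 0).
Check: (v - proj_W(v)) · u_2 = 0  (should be 0).
Result: proj_W(v) = (-4, 3/10, -1/10).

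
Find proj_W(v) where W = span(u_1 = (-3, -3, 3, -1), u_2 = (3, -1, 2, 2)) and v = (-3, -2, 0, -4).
proj_W(v) = (-1041/250, -277/250, 43/125, -269/125)

Set up U = [u_1 | ... | u_2] ∈ R^(4×2). The projector onto W = col(U) is P = U (U^T U)^(-1) U^T.
Compute U^T U =
  [28, -2]
  [-2, 18],
and U^T v = (19, -15).
Solve U^T U · c = U^T v for the coefficients: c = (78/125, -191/250). The projection is proj_W(v) = U c.
Check: (v - proj_W(v)) · u_1 = 0  (should be 0).
Check: (v - proj_W(v)) · u_2 = 0  (should be 0).
Result: proj_W(v) = (-1041/250, -277/250, 43/125, -269/125).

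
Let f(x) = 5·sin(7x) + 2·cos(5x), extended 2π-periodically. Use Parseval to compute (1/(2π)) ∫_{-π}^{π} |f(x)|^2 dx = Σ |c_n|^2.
Σ |c_n|^2 = 29/2

Expand |f|^2 and use orthogonality of {sin(nx), cos(mx)} on [-π, π]:
  ∫_{-π}^{π} sin(nx)^2 dx = π, ∫ cos(mx)^2 dx = π, and cross terms integrate to 0.
So ∫_{-π}^{π} f(x)^2 dx = 5^2 · π + 2^2 · π = (25 + 4)π.
Divide by 2π: (25 + 4)/2 = 29/2.
By Parseval, this equals Σ |c_n|^2.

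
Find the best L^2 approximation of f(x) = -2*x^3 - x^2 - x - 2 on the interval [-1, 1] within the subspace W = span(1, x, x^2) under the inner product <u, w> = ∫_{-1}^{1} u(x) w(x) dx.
g(x) = -x^2 - 11*x/5 - 2

The best approximation g ∈ W is the orthogonal projection of f onto W. Writing g = a_0 + a_1 x + a_2 x^2, the coefficients solve the normal equations G · a = b where
  G_{ij} = <φ_i, φ_j> and b_i = <f, φ_i>, with φ_0 = 1, φ_1 = x, φ_2 = x^2.
G =
  [2, 0, 2/3]
  [0, 2/3, 0]
  [2/3, 0, 2/5],
b = (-14/3, -22/15, -26/15).
Solving gives a_0 = -2, a_1 = -11/5, a_2 = -1, so
  g(x) = -x^2 - 11*x/5 - 2.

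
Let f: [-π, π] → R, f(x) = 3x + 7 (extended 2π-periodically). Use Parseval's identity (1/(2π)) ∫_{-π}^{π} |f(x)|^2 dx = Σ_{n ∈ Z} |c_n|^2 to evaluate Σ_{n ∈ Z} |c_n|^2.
Σ |c_n|^2 = 3π^2 + 49

Expand and integrate term by term over [-π, π]:
  ∫ (3x)^2 dx = 9·(2π^3/3); ∫ 2·3·(7)·x dx = 0 (odd integrand); ∫ 7^2 dx = 49·2π.
So (1/(2π)) ∫_{-π}^{π} (3x + 7)^2 dx = 9π^2/3 + 49 = 3π^2 + 49.
Parseval ⇒ Σ |c_n|^2 = 3π^2 + 49.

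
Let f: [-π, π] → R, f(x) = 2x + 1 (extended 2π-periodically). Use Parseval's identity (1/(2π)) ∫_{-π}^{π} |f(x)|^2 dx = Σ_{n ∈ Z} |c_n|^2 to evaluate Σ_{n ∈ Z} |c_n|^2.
Σ |c_n|^2 = 4π^2/3 + 1

Expand and integrate term by term over [-π, π]:
  ∫ (2x)^2 dx = 4·(2π^3/3); ∫ 2·2·(1)·x dx = 0 (odd integrand); ∫ 1^2 dx = 1·2π.
So (1/(2π)) ∫_{-π}^{π} (2x + 1)^2 dx = 4π^2/3 + 1 = 4π^2/3 + 1.
Parseval ⇒ Σ |c_n|^2 = 4π^2/3 + 1.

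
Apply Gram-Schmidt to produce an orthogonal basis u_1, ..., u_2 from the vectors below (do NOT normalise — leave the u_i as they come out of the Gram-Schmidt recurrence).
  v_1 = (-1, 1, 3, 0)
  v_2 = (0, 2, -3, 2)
Orthogonal basis:
  u_1 = (-1, 1, 3, 0)
  u_2 = (-7/11, 29/11, -12/11, 2)

Apply the Gram-Schmidt recurrence
  u_1 = v_1
  u_i = v_i − Σ_{j<i} ((v_i · u_j) / (u_j · u_j)) · u_j.

Step by step this gives:
  u_1 = (-1, 1, 3, 0)
  u_2 = (-7/11, 29/11, -12/11, 2)

Orthogonality check:
  u_2 · u_1 = 0 (should be 0)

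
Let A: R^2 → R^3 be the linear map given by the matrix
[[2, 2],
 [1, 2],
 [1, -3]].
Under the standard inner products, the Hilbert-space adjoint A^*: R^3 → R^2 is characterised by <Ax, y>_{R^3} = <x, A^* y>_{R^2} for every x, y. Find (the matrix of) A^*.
A^* = A^T =
[[2, 1, 1],
 [2, 2, -3]]

For real matrices with standard dot products, the defining identity <Ax, y> = <x, A^* y> gives (Ax)^T y = x^T (A^*) y, i.e. x^T A^T y = x^T (A^*) y. Since this holds for all x, y, we must have A^* = A^T. Therefore
A^* =
[[2, 1, 1],
 [2, 2, -3]].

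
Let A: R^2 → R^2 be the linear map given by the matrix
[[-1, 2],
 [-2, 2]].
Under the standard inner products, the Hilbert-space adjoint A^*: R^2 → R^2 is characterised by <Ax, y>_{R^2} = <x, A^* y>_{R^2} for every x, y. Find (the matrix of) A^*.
A^* = A^T =
[[-1, -2],
 [2, 2]]

For real matrices with standard dot products, the defining identity <Ax, y> = <x, A^* y> gives (Ax)^T y = x^T (A^*) y, i.e. x^T A^T y = x^T (A^*) y. Since this holds for all x, y, we must have A^* = A^T. Therefore
A^* =
[[-1, -2],
 [2, 2]].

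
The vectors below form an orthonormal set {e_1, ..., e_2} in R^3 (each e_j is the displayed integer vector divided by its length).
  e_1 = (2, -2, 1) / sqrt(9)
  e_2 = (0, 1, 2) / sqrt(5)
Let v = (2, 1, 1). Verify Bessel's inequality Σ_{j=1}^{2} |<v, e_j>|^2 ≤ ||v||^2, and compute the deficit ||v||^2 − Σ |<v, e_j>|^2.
Σ |<v, e_j>|^2 = 14/5; ||v||^2 = 6; deficit = 16/5

Write each e_j = u_j / sqrt(<u_j, u_j>) where u_j is the displayed integer vector. Then <v, e_j> = <v, u_j> / sqrt(<u_j, u_j>), so |<v, e_j>|^2 = <v, u_j>^2 / <u_j, u_j>.
Coefficients: <v, e_1> = 3/sqrt(9), <v, e_2> = 3/sqrt(5).
Square and sum: Σ |<v, e_j>|^2 = 14/5.
Compute ||v||^2 = v·v = 6.
Deficit = 6 − 14/5 = 16/5 ≥ 0, confirming Bessel's inequality. (The deficit equals ||v − Σ <v,e_j> e_j||^2, the squared distance from v to span{e_j}.)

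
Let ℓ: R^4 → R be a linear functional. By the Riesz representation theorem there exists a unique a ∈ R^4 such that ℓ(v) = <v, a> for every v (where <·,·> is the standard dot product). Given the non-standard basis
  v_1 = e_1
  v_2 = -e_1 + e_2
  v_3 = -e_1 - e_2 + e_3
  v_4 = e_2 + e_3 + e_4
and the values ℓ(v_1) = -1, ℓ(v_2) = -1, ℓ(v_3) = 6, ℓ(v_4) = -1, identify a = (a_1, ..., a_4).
a = (-1, -2, 3, -2)

Write a = (a_1, ..., a_4) in the standard basis. For each basis vector v_i, ℓ(v_i) = <v_i, a> is a linear equation in the a_j's. Collect the n equations into a matrix system V a = ℓ, where row i of V is v_i (expressed in the standard basis). Since V is invertible (lower-triangular with 1s on the diagonal, up to permutation), solve by back-substitution:
  V =
[[1, 0, 0, 0],
 [-1, 1, 0, 0],
 [-1, -1, 1, 0],
 [0, 1, 1, 1]]
  V a = (-1, -1, 6, -1)
Solving gives a = (-1, -2, 3, -2).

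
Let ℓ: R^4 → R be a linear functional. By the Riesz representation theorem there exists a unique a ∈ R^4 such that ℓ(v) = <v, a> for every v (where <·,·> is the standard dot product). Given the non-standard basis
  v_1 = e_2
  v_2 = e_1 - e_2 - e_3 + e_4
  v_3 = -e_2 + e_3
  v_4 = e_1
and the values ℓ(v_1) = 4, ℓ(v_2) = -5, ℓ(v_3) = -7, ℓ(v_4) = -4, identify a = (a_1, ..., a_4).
a = (-4, 4, -3, 0)

Write a = (a_1, ..., a_4) in the standard basis. For each basis vector v_i, ℓ(v_i) = <v_i, a> is a linear equation in the a_j's. Collect the n equations into a matrix system V a = ℓ, where row i of V is v_i (expressed in the standard basis). Since V is invertible (lower-triangular with 1s on the diagonal, up to permutation), solve by back-substitution:
  V =
[[0, 1, 0, 0],
 [1, -1, -1, 1],
 [0, -1, 1, 0],
 [1, 0, 0, 0]]
  V a = (4, -5, -7, -4)
Solving gives a = (-4, 4, -3, 0).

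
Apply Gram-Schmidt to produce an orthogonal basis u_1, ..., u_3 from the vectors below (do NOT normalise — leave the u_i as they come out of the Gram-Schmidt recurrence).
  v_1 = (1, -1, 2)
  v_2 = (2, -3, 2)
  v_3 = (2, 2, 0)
Orthogonal basis:
  u_1 = (1, -1, 2)
  u_2 = (1/2, -3/2, -1)
  u_3 = (16/7, 8/7, -4/7)

Apply the Gram-Schmidt recurrence
  u_1 = v_1
  u_i = v_i − Σ_{j<i} ((v_i · u_j) / (u_j · u_j)) · u_j.

Step by step this gives:
  u_1 = (1, -1, 2)
  u_2 = (1/2, -3/2, -1)
  u_3 = (16/7, 8/7, -4/7)

Orthogonality check:
  u_2 · u_1 = 0 (should be 0)
  u_3 · u_1 = 0 (should be 0)
  u_3 · u_2 = 0 (should be 0)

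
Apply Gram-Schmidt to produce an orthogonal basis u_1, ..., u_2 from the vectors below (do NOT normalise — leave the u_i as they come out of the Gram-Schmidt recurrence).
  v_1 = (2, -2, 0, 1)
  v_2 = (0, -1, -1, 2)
Orthogonal basis:
  u_1 = (2, -2, 0, 1)
  u_2 = (-8/9, -1/9, -1, 14/9)

Apply the Gram-Schmidt recurrence
  u_1 = v_1
  u_i = v_i − Σ_{j<i} ((v_i · u_j) / (u_j · u_j)) · u_j.

Step by step this gives:
  u_1 = (2, -2, 0, 1)
  u_2 = (-8/9, -1/9, -1, 14/9)

Orthogonality check:
  u_2 · u_1 = 0 (should be 0)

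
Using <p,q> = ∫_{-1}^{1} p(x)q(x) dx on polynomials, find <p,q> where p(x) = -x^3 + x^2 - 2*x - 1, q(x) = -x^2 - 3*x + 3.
<p,q> = 22/15

Expand the product: p(x)·q(x) = x^5 + 2*x^4 - 4*x^3 + 10*x^2 - 3*x - 3.
∫_{-1}^{1} of each monomial x^k gives [2/(k+1) if k even, 0 if k odd]. Integrating term-by-term (or equivalently evaluating the antiderivative F(x) = x^6/6 + 2*x^5/5 - x^4 + 10*x^3/3 - 3*x^2/2 - 3*x at the endpoints):
  F(1) − F(−1) = -8/5 − (-46/15) = 22/15.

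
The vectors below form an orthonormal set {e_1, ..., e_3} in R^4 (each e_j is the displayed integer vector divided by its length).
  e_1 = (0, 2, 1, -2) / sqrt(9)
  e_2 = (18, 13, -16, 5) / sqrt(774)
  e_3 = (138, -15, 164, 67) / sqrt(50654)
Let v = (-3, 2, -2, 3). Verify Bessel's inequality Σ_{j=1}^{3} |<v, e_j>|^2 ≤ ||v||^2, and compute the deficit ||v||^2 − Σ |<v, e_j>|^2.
Σ |<v, e_j>|^2 = 5113/589; ||v||^2 = 26; deficit = 10201/589

Write each e_j = u_j / sqrt(<u_j, u_j>) where u_j is the displayed integer vector. Then <v, e_j> = <v, u_j> / sqrt(<u_j, u_j>), so |<v, e_j>|^2 = <v, u_j>^2 / <u_j, u_j>.
Coefficients: <v, e_1> = -4/sqrt(9), <v, e_2> = 19/sqrt(774), <v, e_3> = -571/sqrt(50654).
Square and sum: Σ |<v, e_j>|^2 = 5113/589.
Compute ||v||^2 = v·v = 26.
Deficit = 26 − 5113/589 = 10201/589 ≥ 0, confirming Bessel's inequality. (The deficit equals ||v − Σ <v,e_j> e_j||^2, the squared distance from v to span{e_j}.)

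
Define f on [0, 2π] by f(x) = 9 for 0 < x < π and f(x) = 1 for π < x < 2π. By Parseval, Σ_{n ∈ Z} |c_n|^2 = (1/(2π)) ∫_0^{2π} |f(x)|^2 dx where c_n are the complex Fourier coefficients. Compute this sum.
Σ |c_n|^2 = 41

Parseval equates the L^2 energy of f (normalised by 1/(2π)) with the ℓ^2 sum of its Fourier coefficients: (1/(2π)) ∫_0^{2π} |f|^2 = Σ |c_n|^2.
Compute the left side: (1/(2π)) [∫_0^π 9^2 dx + ∫_π^{2π} 1^2 dx] = (1/(2π)) · (81π + 1π) = (81 + 1)/2 = 41.
So Σ_{n ∈ Z} |c_n|^2 = 41.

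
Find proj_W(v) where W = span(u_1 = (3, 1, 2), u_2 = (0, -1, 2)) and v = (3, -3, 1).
proj_W(v) = (75/61, -21/61, 142/61)

Set up U = [u_1 | ... | u_2] ∈ R^(3×2). The projector onto W = col(U) is P = U (U^T U)^(-1) U^T.
Compute U^T U =
  [14, 3]
  [3, 5],
and U^T v = (8, 5).
Solve U^T U · c = U^T v for the coefficients: c = (25/61, 46/61). The projection is proj_W(v) = U c.
Check: (v - proj_W(v)) · u_1 = 0  (should be 0).
Check: (v - proj_W(v)) · u_2 = 0  (should be 0).
Result: proj_W(v) = (75/61, -21/61, 142/61).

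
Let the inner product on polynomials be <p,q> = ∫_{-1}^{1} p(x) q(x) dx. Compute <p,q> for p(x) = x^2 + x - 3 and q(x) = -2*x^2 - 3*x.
<p,q> = 6/5

Expand the product: p(x)·q(x) = -2*x^4 - 5*x^3 + 3*x^2 + 9*x.
∫_{-1}^{1} of each monomial x^k gives [2/(k+1) if k even, 0 if k odd]. Integrating term-by-term (or equivalently evaluating the antiderivative F(x) = -2*x^5/5 - 5*x^4/4 + x^3 + 9*x^2/2 at the endpoints):
  F(1) − F(−1) = 77/20 − (53/20) = 6/5.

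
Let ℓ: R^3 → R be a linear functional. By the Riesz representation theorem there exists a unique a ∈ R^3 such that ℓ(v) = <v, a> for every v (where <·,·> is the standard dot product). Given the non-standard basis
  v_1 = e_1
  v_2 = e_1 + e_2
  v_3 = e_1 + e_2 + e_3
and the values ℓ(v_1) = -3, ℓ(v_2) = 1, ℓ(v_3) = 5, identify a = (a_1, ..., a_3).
a = (-3, 4, 4)

Write a = (a_1, ..., a_3) in the standard basis. For each basis vector v_i, ℓ(v_i) = <v_i, a> is a linear equation in the a_j's. Collect the n equations into a matrix system V a = ℓ, where row i of V is v_i (expressed in the standard basis). Since V is invertible (lower-triangular with 1s on the diagonal, up to permutation), solve by back-substitution:
  V =
[[1, 0, 0],
 [1, 1, 0],
 [1, 1, 1]]
  V a = (-3, 1, 5)
Solving gives a = (-3, 4, 4).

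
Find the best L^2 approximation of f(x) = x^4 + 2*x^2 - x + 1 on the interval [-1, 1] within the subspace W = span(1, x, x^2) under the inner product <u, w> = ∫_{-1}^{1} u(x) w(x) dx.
g(x) = 20*x^2/7 - x + 32/35

The best approximation g ∈ W is the orthogonal projection of f onto W. Writing g = a_0 + a_1 x + a_2 x^2, the coefficients solve the normal equations G · a = b where
  G_{ij} = <φ_i, φ_j> and b_i = <f, φ_i>, with φ_0 = 1, φ_1 = x, φ_2 = x^2.
G =
  [2, 0, 2/3]
  [0, 2/3, 0]
  [2/3, 0, 2/5],
b = (56/15, -2/3, 184/105).
Solving gives a_0 = 32/35, a_1 = -1, a_2 = 20/7, so
  g(x) = 20*x^2/7 - x + 32/35.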